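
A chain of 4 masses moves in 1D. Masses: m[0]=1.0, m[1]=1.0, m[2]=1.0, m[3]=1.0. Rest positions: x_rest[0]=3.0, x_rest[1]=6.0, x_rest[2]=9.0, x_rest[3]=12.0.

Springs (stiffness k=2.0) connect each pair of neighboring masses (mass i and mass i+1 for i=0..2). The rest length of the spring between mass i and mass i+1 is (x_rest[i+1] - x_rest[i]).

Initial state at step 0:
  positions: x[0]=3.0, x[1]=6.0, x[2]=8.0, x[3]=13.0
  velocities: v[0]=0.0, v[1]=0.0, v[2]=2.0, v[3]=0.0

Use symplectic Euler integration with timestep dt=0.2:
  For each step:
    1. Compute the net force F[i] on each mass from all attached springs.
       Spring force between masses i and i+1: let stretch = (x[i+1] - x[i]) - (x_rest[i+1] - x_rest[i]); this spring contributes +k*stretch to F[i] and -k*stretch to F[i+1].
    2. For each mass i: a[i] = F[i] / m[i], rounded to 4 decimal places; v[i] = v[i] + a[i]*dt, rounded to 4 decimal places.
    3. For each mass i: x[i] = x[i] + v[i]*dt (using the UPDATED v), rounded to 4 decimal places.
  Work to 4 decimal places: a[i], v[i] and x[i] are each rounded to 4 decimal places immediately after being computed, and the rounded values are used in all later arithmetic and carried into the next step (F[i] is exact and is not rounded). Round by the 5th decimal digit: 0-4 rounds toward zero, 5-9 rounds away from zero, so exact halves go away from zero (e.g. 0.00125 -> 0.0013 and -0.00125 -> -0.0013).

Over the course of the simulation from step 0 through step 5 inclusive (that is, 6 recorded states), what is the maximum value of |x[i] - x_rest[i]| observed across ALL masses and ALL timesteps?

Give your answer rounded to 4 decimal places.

Step 0: x=[3.0000 6.0000 8.0000 13.0000] v=[0.0000 0.0000 2.0000 0.0000]
Step 1: x=[3.0000 5.9200 8.6400 12.8400] v=[0.0000 -0.4000 3.2000 -0.8000]
Step 2: x=[2.9936 5.8240 9.3984 12.5840] v=[-0.0320 -0.4800 3.7920 -1.2800]
Step 3: x=[2.9736 5.7875 10.1257 12.3132] v=[-0.0998 -0.1824 3.6365 -1.3542]
Step 4: x=[2.9388 5.8730 10.6809 12.1074] v=[-0.1742 0.4273 2.7762 -1.0292]
Step 5: x=[2.8987 6.1084 10.9656 12.0274] v=[-0.2005 1.1768 1.4236 -0.3998]
Max displacement = 1.9656

Answer: 1.9656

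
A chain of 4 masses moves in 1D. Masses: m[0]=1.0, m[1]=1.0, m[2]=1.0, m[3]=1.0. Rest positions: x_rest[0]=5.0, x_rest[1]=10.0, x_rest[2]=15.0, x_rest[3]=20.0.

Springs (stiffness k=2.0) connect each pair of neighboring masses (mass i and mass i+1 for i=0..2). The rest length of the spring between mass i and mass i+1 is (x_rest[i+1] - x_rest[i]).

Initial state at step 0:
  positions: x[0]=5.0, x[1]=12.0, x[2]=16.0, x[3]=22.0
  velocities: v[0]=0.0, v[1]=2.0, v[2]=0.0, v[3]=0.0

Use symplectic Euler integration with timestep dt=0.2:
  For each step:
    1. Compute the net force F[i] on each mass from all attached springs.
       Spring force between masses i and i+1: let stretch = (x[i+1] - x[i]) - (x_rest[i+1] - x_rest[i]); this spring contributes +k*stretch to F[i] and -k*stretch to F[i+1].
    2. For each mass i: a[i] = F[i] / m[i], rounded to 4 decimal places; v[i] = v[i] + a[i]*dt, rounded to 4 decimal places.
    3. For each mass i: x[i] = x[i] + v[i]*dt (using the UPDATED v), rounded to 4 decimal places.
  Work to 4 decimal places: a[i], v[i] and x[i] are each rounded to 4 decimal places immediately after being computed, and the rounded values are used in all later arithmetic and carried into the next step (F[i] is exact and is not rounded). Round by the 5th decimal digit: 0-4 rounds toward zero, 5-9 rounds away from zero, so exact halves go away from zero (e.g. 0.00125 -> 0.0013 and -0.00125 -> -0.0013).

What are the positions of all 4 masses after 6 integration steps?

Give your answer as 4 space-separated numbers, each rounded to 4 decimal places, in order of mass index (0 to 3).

Answer: 7.4340 11.1004 17.4962 21.3693

Derivation:
Step 0: x=[5.0000 12.0000 16.0000 22.0000] v=[0.0000 2.0000 0.0000 0.0000]
Step 1: x=[5.1600 12.1600 16.1600 21.9200] v=[0.8000 0.8000 0.8000 -0.4000]
Step 2: x=[5.4800 12.0800 16.4608 21.7792] v=[1.6000 -0.4000 1.5040 -0.7040]
Step 3: x=[5.9280 11.8225 16.8366 21.6129] v=[2.2400 -1.2877 1.8790 -0.8314]
Step 4: x=[6.4476 11.4945 17.1934 21.4645] v=[2.5978 -1.6399 1.7839 -0.7419]
Step 5: x=[6.9709 11.2187 17.4360 21.3744] v=[2.6166 -1.3791 1.2128 -0.4503]
Step 6: x=[7.4340 11.1004 17.4962 21.3693] v=[2.3157 -0.5913 0.3012 -0.0257]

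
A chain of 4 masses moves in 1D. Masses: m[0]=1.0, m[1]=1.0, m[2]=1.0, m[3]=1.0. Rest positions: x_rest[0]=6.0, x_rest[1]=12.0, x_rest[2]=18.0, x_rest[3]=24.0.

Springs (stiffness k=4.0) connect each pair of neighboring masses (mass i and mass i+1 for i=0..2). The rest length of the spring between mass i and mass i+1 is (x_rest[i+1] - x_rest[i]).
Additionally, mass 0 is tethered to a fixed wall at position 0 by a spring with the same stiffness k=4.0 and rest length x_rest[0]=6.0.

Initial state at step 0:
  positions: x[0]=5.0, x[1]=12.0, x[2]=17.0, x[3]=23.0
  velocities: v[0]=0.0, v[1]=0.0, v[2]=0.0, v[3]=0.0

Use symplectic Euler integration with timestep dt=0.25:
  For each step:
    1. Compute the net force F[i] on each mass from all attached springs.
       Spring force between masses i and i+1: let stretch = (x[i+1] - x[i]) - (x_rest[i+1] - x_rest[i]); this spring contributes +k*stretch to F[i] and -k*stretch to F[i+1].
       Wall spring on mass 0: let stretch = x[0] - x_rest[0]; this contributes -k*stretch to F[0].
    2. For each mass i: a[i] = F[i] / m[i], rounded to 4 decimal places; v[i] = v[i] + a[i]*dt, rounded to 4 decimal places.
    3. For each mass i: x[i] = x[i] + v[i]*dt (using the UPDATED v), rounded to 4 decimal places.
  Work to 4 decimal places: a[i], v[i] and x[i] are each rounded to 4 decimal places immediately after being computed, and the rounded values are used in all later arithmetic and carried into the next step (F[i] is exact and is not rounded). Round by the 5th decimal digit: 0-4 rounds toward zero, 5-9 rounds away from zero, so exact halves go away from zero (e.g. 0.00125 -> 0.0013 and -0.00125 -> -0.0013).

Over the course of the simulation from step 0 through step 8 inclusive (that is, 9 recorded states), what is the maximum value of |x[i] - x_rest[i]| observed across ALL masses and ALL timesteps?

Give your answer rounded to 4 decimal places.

Step 0: x=[5.0000 12.0000 17.0000 23.0000] v=[0.0000 0.0000 0.0000 0.0000]
Step 1: x=[5.5000 11.5000 17.2500 23.0000] v=[2.0000 -2.0000 1.0000 0.0000]
Step 2: x=[6.1250 10.9375 17.5000 23.0625] v=[2.5000 -2.2500 1.0000 0.2500]
Step 3: x=[6.4219 10.8125 17.5000 23.2344] v=[1.1875 -0.5000 0.0000 0.6875]
Step 4: x=[6.2110 11.2617 17.2617 23.4727] v=[-0.8438 1.7969 -0.9531 0.9531]
Step 5: x=[5.7100 11.9483 17.0762 23.6582] v=[-2.0041 2.7462 -0.7421 0.7421]
Step 6: x=[5.3411 12.3573 17.2542 23.6982] v=[-1.4758 1.6358 0.7120 0.1601]
Step 7: x=[5.3909 12.2364 17.8190 23.6272] v=[0.1993 -0.4835 2.2591 -0.2839]
Step 8: x=[5.8044 11.7998 18.4402 23.6042] v=[1.6539 -1.7464 2.4847 -0.0921]
Max displacement = 1.1875

Answer: 1.1875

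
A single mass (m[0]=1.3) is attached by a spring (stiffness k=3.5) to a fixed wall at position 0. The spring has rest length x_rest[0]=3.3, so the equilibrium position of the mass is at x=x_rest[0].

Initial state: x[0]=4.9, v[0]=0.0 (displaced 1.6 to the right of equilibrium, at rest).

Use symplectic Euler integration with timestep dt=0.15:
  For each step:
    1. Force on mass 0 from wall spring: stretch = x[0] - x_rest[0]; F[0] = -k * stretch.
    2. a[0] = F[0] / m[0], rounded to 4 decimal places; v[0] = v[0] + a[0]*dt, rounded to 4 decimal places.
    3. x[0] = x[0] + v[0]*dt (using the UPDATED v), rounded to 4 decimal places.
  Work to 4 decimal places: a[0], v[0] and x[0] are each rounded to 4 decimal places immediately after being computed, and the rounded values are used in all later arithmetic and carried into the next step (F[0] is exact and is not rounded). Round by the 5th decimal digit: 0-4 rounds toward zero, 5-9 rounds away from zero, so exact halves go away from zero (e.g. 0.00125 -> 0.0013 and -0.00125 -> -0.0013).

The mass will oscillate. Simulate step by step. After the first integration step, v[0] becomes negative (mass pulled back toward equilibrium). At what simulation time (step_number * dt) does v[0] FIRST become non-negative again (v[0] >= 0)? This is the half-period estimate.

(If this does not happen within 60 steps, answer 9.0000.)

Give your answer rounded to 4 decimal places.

Answer: 1.9500

Derivation:
Step 0: x=[4.9000] v=[0.0000]
Step 1: x=[4.8031] v=[-0.6462]
Step 2: x=[4.6151] v=[-1.2532]
Step 3: x=[4.3475] v=[-1.7843]
Step 4: x=[4.0164] v=[-2.2073]
Step 5: x=[3.6419] v=[-2.4966]
Step 6: x=[3.2467] v=[-2.6347]
Step 7: x=[2.8547] v=[-2.6132]
Step 8: x=[2.4897] v=[-2.4334]
Step 9: x=[2.1738] v=[-2.1062]
Step 10: x=[1.9261] v=[-1.6514]
Step 11: x=[1.7616] v=[-1.0966]
Step 12: x=[1.6903] v=[-0.4753]
Step 13: x=[1.7165] v=[0.1748]
First v>=0 after going negative at step 13, time=1.9500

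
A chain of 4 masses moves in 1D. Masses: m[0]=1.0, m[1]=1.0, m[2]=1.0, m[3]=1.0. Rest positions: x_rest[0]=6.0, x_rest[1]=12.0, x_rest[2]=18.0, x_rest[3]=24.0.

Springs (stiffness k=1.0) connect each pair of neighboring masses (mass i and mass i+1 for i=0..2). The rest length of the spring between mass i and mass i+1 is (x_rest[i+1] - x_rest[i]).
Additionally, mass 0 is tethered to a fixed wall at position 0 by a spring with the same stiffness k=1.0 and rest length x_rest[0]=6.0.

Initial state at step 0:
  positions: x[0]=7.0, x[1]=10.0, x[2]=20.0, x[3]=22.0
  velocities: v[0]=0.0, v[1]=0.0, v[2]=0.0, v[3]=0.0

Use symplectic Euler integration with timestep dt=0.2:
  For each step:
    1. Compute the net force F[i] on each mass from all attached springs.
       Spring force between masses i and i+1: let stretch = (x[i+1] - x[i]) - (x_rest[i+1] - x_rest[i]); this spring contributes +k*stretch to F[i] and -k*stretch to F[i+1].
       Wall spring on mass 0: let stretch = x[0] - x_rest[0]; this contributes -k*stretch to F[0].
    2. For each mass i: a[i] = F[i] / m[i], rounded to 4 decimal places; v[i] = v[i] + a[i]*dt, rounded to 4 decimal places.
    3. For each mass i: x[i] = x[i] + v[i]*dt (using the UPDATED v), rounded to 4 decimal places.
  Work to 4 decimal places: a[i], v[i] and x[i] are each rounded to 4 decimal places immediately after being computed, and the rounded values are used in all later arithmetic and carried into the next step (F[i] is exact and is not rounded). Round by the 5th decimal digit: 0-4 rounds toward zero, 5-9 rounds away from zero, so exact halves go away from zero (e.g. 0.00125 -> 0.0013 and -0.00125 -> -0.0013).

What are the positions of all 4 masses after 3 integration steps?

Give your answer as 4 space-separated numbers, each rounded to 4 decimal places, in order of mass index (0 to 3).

Step 0: x=[7.0000 10.0000 20.0000 22.0000] v=[0.0000 0.0000 0.0000 0.0000]
Step 1: x=[6.8400 10.2800 19.6800 22.1600] v=[-0.8000 1.4000 -1.6000 0.8000]
Step 2: x=[6.5440 10.7984 19.0832 22.4608] v=[-1.4800 2.5920 -2.9840 1.5040]
Step 3: x=[6.1564 11.4780 18.2901 22.8665] v=[-1.9379 3.3981 -3.9654 2.0285]

Answer: 6.1564 11.4780 18.2901 22.8665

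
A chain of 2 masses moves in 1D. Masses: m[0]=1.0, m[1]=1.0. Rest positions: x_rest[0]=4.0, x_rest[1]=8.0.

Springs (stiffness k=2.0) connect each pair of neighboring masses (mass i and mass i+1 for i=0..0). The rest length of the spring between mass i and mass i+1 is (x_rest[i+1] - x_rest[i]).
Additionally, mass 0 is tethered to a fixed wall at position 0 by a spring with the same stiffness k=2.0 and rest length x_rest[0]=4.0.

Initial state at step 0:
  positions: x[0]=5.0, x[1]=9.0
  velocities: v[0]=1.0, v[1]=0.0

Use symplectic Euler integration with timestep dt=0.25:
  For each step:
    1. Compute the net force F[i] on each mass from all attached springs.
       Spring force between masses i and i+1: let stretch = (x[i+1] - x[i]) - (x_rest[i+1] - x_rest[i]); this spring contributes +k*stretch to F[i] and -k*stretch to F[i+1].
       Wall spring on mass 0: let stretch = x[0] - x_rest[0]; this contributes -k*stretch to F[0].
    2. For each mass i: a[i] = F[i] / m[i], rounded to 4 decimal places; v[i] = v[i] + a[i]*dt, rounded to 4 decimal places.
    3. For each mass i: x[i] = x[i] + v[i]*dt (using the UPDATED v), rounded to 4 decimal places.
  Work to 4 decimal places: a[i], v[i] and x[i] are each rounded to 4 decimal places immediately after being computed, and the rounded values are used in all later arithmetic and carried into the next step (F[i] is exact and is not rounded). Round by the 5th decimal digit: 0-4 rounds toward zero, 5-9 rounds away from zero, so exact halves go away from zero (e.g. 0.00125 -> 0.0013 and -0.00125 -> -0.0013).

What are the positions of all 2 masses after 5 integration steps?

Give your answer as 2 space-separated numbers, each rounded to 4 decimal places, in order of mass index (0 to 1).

Answer: 4.3343 9.0092

Derivation:
Step 0: x=[5.0000 9.0000] v=[1.0000 0.0000]
Step 1: x=[5.1250 9.0000] v=[0.5000 0.0000]
Step 2: x=[5.0938 9.0156] v=[-0.1250 0.0625]
Step 3: x=[4.9161 9.0410] v=[-0.7110 0.1016]
Step 4: x=[4.6395 9.0508] v=[-1.1066 0.0392]
Step 5: x=[4.3343 9.0092] v=[-1.2207 -0.1665]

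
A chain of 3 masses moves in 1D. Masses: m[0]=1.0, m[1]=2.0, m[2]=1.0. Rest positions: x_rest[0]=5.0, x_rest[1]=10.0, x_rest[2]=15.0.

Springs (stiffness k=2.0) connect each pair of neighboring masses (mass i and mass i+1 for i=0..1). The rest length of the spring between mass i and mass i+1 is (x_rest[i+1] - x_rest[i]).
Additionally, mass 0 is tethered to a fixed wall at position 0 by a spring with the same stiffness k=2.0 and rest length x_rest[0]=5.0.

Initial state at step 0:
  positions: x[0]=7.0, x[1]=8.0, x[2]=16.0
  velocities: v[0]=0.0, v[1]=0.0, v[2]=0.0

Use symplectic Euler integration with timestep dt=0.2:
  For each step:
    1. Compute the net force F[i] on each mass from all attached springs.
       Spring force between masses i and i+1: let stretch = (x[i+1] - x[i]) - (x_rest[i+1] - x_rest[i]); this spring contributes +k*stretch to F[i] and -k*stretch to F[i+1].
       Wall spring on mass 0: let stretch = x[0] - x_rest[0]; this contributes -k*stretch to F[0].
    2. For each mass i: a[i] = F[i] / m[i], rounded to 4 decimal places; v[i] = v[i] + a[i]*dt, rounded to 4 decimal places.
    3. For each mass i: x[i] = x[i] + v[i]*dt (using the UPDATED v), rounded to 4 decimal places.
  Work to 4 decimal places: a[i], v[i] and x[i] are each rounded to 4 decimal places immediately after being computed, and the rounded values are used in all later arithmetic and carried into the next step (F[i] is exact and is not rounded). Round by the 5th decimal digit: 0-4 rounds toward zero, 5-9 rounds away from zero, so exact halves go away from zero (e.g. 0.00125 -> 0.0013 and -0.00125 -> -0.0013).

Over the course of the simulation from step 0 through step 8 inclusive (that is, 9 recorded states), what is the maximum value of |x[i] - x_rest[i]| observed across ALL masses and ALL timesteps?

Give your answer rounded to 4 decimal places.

Answer: 2.6430

Derivation:
Step 0: x=[7.0000 8.0000 16.0000] v=[0.0000 0.0000 0.0000]
Step 1: x=[6.5200 8.2800 15.7600] v=[-2.4000 1.4000 -1.2000]
Step 2: x=[5.6592 8.7888 15.3216] v=[-4.3040 2.5440 -2.1920]
Step 3: x=[4.5960 9.4337 14.7606] v=[-5.3158 3.2246 -2.8051]
Step 4: x=[3.5522 10.0982 14.1734] v=[-5.2191 3.3224 -2.9359]
Step 5: x=[2.7479 10.6638 13.6602] v=[-4.0216 2.8282 -2.5660]
Step 6: x=[2.3570 11.0327 13.3073] v=[-1.9544 1.8443 -1.7646]
Step 7: x=[2.4716 11.1455 13.1724] v=[0.5731 0.5641 -0.6744]
Step 8: x=[3.0824 10.9924 13.2754] v=[3.0540 -0.7653 0.5148]
Max displacement = 2.6430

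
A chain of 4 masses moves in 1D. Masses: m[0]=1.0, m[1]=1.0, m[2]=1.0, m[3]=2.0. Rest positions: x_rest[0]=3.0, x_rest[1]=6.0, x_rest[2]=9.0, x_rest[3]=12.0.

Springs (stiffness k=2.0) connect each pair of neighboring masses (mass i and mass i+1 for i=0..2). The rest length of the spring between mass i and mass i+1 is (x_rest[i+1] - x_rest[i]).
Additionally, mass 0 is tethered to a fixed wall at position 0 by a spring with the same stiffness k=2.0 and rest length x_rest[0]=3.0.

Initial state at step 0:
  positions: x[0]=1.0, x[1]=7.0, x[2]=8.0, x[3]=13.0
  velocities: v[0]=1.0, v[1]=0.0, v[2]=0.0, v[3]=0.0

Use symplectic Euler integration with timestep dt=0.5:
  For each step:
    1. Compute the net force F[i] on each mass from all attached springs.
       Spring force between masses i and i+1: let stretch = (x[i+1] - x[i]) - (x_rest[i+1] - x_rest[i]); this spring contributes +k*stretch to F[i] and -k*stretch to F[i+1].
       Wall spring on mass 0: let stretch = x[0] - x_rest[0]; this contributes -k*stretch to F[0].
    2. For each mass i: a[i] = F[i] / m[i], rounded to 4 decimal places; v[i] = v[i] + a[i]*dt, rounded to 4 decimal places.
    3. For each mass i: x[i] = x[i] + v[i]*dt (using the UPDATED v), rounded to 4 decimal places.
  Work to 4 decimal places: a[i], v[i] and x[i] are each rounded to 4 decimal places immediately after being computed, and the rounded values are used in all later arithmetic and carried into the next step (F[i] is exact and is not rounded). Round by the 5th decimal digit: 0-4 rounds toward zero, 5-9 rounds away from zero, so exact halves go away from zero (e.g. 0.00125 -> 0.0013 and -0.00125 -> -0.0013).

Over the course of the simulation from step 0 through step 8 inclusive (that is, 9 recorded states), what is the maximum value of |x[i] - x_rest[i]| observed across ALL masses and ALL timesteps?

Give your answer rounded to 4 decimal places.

Step 0: x=[1.0000 7.0000 8.0000 13.0000] v=[1.0000 0.0000 0.0000 0.0000]
Step 1: x=[4.0000 4.5000 10.0000 12.5000] v=[6.0000 -5.0000 4.0000 -1.0000]
Step 2: x=[5.2500 4.5000 10.5000 12.1250] v=[2.5000 0.0000 1.0000 -0.7500]
Step 3: x=[3.5000 7.8750 8.8125 12.0938] v=[-3.5000 6.7500 -3.3750 -0.0625]
Step 4: x=[2.1875 9.5313 8.2969 11.9922] v=[-2.6250 3.3125 -1.0312 -0.2032]
Step 5: x=[3.4532 6.8985 10.2462 11.7168] v=[2.5313 -5.2657 3.8985 -0.5509]
Step 6: x=[4.7149 4.2169 11.2569 11.8237] v=[2.5234 -5.3633 2.0214 0.2138]
Step 7: x=[3.3702 5.3043 9.0310 12.5389] v=[-2.6895 2.1747 -4.4518 1.4304]
Step 8: x=[1.3074 7.2880 6.6957 13.1272] v=[-4.1256 3.9673 -4.6706 1.1765]
Max displacement = 3.5313

Answer: 3.5313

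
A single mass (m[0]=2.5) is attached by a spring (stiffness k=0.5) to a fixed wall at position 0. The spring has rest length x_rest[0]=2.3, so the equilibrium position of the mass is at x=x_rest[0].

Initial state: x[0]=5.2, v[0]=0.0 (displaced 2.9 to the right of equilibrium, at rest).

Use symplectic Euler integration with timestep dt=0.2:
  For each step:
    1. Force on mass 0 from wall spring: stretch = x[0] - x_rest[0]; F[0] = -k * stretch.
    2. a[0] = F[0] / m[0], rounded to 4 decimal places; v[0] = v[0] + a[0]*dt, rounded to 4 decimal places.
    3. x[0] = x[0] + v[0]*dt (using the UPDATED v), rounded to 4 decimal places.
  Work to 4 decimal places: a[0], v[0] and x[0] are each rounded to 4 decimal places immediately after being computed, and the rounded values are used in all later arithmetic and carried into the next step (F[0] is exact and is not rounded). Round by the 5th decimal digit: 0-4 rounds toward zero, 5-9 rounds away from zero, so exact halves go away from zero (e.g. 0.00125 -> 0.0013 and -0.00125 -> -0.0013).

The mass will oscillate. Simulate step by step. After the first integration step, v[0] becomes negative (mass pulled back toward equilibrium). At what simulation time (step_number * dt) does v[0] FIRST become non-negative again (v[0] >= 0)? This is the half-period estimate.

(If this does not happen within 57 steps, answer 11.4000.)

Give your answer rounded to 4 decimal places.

Answer: 7.2000

Derivation:
Step 0: x=[5.2000] v=[0.0000]
Step 1: x=[5.1768] v=[-0.1160]
Step 2: x=[5.1306] v=[-0.2311]
Step 3: x=[5.0617] v=[-0.3443]
Step 4: x=[4.9707] v=[-0.4548]
Step 5: x=[4.8584] v=[-0.5616]
Step 6: x=[4.7256] v=[-0.6639]
Step 7: x=[4.5734] v=[-0.7609]
Step 8: x=[4.4030] v=[-0.8518]
Step 9: x=[4.2158] v=[-0.9359]
Step 10: x=[4.0133] v=[-1.0125]
Step 11: x=[3.7971] v=[-1.0810]
Step 12: x=[3.5689] v=[-1.1409]
Step 13: x=[3.3306] v=[-1.1917]
Step 14: x=[3.0840] v=[-1.2329]
Step 15: x=[2.8311] v=[-1.2643]
Step 16: x=[2.5740] v=[-1.2855]
Step 17: x=[2.3147] v=[-1.2965]
Step 18: x=[2.0553] v=[-1.2971]
Step 19: x=[1.7978] v=[-1.2873]
Step 20: x=[1.5444] v=[-1.2672]
Step 21: x=[1.2970] v=[-1.2370]
Step 22: x=[1.0576] v=[-1.1969]
Step 23: x=[0.8282] v=[-1.1472]
Step 24: x=[0.6105] v=[-1.0883]
Step 25: x=[0.4064] v=[-1.0207]
Step 26: x=[0.2174] v=[-0.9450]
Step 27: x=[0.0451] v=[-0.8617]
Step 28: x=[-0.1092] v=[-0.7715]
Step 29: x=[-0.2442] v=[-0.6751]
Step 30: x=[-0.3589] v=[-0.5733]
Step 31: x=[-0.4523] v=[-0.4669]
Step 32: x=[-0.5237] v=[-0.3568]
Step 33: x=[-0.5725] v=[-0.2439]
Step 34: x=[-0.5983] v=[-0.1290]
Step 35: x=[-0.6009] v=[-0.0131]
Step 36: x=[-0.5803] v=[0.1029]
First v>=0 after going negative at step 36, time=7.2000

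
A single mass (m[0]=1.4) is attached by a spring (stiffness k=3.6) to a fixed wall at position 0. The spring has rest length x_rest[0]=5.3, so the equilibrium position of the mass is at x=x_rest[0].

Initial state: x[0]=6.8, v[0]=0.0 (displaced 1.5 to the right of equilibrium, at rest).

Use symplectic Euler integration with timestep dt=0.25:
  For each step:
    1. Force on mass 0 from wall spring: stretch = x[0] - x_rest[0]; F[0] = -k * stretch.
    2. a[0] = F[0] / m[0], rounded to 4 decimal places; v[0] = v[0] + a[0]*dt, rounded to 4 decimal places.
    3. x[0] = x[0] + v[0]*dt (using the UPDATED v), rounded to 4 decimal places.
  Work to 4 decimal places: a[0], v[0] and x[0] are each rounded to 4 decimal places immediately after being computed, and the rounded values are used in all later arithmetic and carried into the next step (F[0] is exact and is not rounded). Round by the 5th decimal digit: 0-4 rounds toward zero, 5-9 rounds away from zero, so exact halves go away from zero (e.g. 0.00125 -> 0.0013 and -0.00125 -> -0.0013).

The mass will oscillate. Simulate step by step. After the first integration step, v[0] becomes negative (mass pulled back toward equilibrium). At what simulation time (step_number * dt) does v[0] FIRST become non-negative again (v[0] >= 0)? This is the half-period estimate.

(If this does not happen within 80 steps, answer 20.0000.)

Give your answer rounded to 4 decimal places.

Answer: 2.0000

Derivation:
Step 0: x=[6.8000] v=[0.0000]
Step 1: x=[6.5589] v=[-0.9643]
Step 2: x=[6.1155] v=[-1.7736]
Step 3: x=[5.5410] v=[-2.2979]
Step 4: x=[4.9278] v=[-2.4528]
Step 5: x=[4.3744] v=[-2.2135]
Step 6: x=[3.9698] v=[-1.6185]
Step 7: x=[3.7790] v=[-0.7634]
Step 8: x=[3.8326] v=[0.2144]
First v>=0 after going negative at step 8, time=2.0000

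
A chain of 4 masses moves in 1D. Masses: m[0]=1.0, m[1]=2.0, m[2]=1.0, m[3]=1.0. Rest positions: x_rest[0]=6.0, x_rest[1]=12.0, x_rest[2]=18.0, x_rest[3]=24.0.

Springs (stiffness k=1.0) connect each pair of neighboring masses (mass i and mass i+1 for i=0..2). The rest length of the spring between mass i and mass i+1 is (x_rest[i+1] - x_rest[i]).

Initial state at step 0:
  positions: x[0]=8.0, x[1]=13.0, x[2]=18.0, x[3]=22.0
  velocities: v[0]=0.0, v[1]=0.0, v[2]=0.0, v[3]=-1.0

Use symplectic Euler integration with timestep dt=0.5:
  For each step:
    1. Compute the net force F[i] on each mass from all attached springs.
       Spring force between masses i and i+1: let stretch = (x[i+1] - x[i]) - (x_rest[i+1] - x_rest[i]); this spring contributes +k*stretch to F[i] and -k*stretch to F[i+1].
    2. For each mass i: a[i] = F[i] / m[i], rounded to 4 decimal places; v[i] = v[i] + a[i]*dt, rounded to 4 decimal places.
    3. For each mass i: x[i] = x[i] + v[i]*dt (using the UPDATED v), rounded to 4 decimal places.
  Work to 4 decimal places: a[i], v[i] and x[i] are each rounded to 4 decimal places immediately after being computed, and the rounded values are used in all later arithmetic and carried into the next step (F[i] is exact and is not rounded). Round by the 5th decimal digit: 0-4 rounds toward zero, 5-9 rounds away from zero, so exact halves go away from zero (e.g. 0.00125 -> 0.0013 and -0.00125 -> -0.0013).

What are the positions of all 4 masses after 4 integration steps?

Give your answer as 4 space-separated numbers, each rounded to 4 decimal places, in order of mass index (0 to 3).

Answer: 6.2364 12.3262 17.3184 23.7931

Derivation:
Step 0: x=[8.0000 13.0000 18.0000 22.0000] v=[0.0000 0.0000 0.0000 -1.0000]
Step 1: x=[7.7500 13.0000 17.7500 22.0000] v=[-0.5000 0.0000 -0.5000 0.0000]
Step 2: x=[7.3125 12.9375 17.3750 22.4375] v=[-0.8750 -0.1250 -0.7500 0.8750]
Step 3: x=[6.7813 12.7266 17.1563 23.1094] v=[-1.0625 -0.4219 -0.4375 1.3438]
Step 4: x=[6.2364 12.3262 17.3184 23.7931] v=[-1.0899 -0.8008 0.3242 1.3673]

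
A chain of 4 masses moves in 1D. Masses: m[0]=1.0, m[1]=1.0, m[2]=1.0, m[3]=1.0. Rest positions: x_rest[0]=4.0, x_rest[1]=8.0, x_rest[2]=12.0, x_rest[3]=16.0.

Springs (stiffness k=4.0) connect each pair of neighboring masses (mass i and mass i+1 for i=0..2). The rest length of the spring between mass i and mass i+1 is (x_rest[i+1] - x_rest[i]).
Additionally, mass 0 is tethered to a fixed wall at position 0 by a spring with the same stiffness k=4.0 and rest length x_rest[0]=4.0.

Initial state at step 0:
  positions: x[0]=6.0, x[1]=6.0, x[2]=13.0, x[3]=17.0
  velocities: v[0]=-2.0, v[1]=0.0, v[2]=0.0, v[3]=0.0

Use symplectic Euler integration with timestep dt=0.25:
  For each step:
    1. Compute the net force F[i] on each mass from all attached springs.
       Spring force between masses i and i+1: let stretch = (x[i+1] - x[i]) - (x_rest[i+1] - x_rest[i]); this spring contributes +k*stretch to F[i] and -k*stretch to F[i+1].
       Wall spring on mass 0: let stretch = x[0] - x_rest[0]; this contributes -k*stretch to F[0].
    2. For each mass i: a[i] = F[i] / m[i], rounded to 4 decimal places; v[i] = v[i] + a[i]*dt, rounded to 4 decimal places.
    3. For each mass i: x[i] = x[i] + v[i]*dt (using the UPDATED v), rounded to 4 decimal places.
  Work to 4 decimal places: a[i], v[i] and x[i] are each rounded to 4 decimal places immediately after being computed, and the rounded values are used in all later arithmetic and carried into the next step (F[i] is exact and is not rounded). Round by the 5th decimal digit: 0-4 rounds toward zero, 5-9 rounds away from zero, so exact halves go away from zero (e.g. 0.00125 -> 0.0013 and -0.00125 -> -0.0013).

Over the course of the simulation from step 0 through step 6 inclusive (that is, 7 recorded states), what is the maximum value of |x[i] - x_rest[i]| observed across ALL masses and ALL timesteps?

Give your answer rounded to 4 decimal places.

Step 0: x=[6.0000 6.0000 13.0000 17.0000] v=[-2.0000 0.0000 0.0000 0.0000]
Step 1: x=[4.0000 7.7500 12.2500 17.0000] v=[-8.0000 7.0000 -3.0000 0.0000]
Step 2: x=[1.9375 9.6875 11.5625 16.8125] v=[-8.2500 7.7500 -2.7500 -0.7500]
Step 3: x=[1.3281 10.1563 11.7188 16.3125] v=[-2.4375 1.8750 0.6250 -2.0000]
Step 4: x=[2.5938 8.8086 12.6329 15.6641] v=[5.0626 -5.3907 3.6562 -2.5937]
Step 5: x=[4.7647 6.8633 13.3487 15.2579] v=[8.6836 -7.7812 2.8631 -1.6249]
Step 6: x=[6.2691 6.0147 12.9204 15.3744] v=[6.0175 -3.3944 -1.7131 0.4659]
Max displacement = 2.6719

Answer: 2.6719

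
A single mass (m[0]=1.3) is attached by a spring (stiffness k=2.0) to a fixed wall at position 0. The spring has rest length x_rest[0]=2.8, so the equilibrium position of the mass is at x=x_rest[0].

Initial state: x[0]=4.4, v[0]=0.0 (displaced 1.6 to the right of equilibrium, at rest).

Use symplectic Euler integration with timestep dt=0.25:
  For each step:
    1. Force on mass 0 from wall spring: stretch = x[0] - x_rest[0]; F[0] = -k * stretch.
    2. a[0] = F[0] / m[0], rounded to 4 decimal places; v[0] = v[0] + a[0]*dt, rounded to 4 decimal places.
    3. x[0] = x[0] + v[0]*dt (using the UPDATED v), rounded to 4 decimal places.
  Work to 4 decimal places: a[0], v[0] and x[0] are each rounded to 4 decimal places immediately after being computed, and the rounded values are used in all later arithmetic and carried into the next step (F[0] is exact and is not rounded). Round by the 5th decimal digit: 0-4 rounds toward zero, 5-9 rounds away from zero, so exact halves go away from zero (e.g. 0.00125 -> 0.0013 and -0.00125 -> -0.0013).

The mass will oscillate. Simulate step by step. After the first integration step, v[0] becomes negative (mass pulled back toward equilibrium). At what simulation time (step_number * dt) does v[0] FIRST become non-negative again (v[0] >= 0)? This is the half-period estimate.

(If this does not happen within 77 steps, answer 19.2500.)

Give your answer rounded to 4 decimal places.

Step 0: x=[4.4000] v=[0.0000]
Step 1: x=[4.2462] v=[-0.6154]
Step 2: x=[3.9533] v=[-1.1716]
Step 3: x=[3.5495] v=[-1.6152]
Step 4: x=[3.0736] v=[-1.9035]
Step 5: x=[2.5714] v=[-2.0087]
Step 6: x=[2.0912] v=[-1.9208]
Step 7: x=[1.6792] v=[-1.6482]
Step 8: x=[1.3749] v=[-1.2171]
Step 9: x=[1.2077] v=[-0.6690]
Step 10: x=[1.1936] v=[-0.0566]
Step 11: x=[1.3339] v=[0.5613]
First v>=0 after going negative at step 11, time=2.7500

Answer: 2.7500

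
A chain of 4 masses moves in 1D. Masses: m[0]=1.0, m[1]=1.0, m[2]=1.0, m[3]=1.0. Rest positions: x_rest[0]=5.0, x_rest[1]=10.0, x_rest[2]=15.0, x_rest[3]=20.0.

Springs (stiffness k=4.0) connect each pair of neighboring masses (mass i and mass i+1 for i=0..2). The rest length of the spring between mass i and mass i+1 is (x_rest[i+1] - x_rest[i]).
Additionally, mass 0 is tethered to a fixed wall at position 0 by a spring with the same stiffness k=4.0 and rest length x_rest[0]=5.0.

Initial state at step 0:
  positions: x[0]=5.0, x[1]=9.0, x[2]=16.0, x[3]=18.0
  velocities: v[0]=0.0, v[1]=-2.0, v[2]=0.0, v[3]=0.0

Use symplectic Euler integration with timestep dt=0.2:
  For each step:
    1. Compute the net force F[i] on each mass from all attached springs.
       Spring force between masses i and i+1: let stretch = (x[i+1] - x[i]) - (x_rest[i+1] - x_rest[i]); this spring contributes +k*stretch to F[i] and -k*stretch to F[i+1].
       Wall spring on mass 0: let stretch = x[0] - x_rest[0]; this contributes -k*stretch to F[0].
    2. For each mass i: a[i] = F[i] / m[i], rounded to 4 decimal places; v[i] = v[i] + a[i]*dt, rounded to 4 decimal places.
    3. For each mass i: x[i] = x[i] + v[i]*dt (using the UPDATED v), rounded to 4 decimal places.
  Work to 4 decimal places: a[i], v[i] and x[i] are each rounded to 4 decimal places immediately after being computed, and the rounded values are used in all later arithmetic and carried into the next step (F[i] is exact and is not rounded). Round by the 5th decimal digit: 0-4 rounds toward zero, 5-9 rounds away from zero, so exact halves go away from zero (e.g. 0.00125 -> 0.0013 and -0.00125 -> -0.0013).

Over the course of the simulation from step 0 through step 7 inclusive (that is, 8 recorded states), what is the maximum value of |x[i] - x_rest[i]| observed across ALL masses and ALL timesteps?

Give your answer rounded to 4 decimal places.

Step 0: x=[5.0000 9.0000 16.0000 18.0000] v=[0.0000 -2.0000 0.0000 0.0000]
Step 1: x=[4.8400 9.0800 15.2000 18.4800] v=[-0.8000 0.4000 -4.0000 2.4000]
Step 2: x=[4.5840 9.4608 13.9456 19.2352] v=[-1.2800 1.9040 -6.2720 3.7760]
Step 3: x=[4.3748 9.7789 12.8200 19.9441] v=[-1.0458 1.5904 -5.6282 3.5443]
Step 4: x=[4.3303 9.7189 12.3476 20.3131] v=[-0.2224 -0.3000 -2.3618 1.8450]
Step 5: x=[4.4551 9.2173 12.7291 20.2076] v=[0.6242 -2.5079 1.9076 -0.5274]
Step 6: x=[4.6291 8.5157 13.7453 19.7056] v=[0.8699 -3.5082 5.0810 -2.5102]
Step 7: x=[4.6843 8.0289 14.8784 19.0499] v=[0.2759 -2.4338 5.6656 -3.2784]
Max displacement = 2.6524

Answer: 2.6524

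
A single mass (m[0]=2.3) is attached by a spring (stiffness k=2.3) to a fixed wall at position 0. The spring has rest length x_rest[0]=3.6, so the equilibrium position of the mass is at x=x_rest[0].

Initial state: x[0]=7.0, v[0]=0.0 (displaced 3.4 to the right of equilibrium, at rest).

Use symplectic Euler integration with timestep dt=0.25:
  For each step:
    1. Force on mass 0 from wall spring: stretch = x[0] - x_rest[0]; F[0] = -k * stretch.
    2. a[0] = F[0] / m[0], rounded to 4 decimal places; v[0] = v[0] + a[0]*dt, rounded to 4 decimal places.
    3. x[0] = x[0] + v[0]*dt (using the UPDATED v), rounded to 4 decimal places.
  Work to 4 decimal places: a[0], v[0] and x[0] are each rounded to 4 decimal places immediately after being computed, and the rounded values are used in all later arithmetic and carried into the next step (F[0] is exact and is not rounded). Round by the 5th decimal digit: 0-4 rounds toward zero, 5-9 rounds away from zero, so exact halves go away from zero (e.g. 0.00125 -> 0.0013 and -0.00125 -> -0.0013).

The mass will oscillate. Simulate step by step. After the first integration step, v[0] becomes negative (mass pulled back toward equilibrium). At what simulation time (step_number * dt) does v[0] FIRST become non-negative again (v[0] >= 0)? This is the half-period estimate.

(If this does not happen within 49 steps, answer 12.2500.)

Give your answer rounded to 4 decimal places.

Answer: 3.2500

Derivation:
Step 0: x=[7.0000] v=[0.0000]
Step 1: x=[6.7875] v=[-0.8500]
Step 2: x=[6.3758] v=[-1.6469]
Step 3: x=[5.7906] v=[-2.3409]
Step 4: x=[5.0685] v=[-2.8886]
Step 5: x=[4.2546] v=[-3.2557]
Step 6: x=[3.3998] v=[-3.4194]
Step 7: x=[2.5575] v=[-3.3694]
Step 8: x=[1.7803] v=[-3.1088]
Step 9: x=[1.1168] v=[-2.6539]
Step 10: x=[0.6085] v=[-2.0331]
Step 11: x=[0.2872] v=[-1.2852]
Step 12: x=[0.1730] v=[-0.4570]
Step 13: x=[0.2730] v=[0.3998]
First v>=0 after going negative at step 13, time=3.2500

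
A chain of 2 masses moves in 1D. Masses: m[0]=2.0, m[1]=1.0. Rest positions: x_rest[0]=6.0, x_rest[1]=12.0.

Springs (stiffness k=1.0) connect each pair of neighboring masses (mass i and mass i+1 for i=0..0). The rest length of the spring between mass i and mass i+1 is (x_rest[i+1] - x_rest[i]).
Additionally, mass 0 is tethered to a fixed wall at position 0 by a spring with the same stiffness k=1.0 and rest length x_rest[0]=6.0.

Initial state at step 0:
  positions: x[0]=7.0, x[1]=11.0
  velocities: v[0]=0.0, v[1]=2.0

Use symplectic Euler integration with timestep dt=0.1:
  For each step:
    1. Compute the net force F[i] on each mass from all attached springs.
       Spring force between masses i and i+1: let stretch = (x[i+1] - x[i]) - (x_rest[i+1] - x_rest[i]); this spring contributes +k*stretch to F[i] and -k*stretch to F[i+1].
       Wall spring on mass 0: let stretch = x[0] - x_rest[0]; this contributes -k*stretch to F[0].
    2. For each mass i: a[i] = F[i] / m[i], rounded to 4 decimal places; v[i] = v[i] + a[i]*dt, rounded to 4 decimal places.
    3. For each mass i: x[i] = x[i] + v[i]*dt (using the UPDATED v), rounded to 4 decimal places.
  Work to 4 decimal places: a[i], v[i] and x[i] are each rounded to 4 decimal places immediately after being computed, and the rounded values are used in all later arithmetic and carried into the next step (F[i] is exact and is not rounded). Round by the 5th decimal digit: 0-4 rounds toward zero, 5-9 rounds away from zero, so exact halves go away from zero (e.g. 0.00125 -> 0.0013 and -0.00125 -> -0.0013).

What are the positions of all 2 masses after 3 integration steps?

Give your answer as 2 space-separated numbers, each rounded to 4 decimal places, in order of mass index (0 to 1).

Answer: 6.9153 11.7103

Derivation:
Step 0: x=[7.0000 11.0000] v=[0.0000 2.0000]
Step 1: x=[6.9850 11.2200] v=[-0.1500 2.2000]
Step 2: x=[6.9563 11.4577] v=[-0.2875 2.3765]
Step 3: x=[6.9153 11.7103] v=[-0.4103 2.5264]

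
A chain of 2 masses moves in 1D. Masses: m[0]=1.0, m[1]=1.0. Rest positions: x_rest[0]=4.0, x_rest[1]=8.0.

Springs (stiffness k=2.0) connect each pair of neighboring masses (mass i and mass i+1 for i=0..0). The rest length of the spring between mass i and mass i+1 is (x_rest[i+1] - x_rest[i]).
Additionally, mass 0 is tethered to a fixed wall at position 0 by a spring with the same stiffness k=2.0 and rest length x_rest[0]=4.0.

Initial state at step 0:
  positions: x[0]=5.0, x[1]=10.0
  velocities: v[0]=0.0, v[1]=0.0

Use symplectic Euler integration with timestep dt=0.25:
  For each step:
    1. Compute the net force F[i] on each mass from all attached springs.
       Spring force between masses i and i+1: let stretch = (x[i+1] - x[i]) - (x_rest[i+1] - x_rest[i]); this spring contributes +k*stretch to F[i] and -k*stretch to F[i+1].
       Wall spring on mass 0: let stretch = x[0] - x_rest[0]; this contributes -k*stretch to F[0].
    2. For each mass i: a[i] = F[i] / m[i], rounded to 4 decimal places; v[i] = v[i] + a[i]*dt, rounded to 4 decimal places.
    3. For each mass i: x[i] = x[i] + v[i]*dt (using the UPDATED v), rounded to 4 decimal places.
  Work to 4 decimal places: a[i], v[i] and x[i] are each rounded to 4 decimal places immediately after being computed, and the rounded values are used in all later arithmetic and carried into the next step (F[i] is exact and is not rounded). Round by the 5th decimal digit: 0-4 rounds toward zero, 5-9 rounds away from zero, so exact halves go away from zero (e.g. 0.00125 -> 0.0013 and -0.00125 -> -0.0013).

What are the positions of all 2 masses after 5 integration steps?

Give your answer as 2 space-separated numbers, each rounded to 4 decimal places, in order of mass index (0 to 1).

Step 0: x=[5.0000 10.0000] v=[0.0000 0.0000]
Step 1: x=[5.0000 9.8750] v=[0.0000 -0.5000]
Step 2: x=[4.9844 9.6406] v=[-0.0625 -0.9375]
Step 3: x=[4.9278 9.3242] v=[-0.2266 -1.2656]
Step 4: x=[4.8047 8.9583] v=[-0.4923 -1.4638]
Step 5: x=[4.6002 8.5732] v=[-0.8179 -1.5406]

Answer: 4.6002 8.5732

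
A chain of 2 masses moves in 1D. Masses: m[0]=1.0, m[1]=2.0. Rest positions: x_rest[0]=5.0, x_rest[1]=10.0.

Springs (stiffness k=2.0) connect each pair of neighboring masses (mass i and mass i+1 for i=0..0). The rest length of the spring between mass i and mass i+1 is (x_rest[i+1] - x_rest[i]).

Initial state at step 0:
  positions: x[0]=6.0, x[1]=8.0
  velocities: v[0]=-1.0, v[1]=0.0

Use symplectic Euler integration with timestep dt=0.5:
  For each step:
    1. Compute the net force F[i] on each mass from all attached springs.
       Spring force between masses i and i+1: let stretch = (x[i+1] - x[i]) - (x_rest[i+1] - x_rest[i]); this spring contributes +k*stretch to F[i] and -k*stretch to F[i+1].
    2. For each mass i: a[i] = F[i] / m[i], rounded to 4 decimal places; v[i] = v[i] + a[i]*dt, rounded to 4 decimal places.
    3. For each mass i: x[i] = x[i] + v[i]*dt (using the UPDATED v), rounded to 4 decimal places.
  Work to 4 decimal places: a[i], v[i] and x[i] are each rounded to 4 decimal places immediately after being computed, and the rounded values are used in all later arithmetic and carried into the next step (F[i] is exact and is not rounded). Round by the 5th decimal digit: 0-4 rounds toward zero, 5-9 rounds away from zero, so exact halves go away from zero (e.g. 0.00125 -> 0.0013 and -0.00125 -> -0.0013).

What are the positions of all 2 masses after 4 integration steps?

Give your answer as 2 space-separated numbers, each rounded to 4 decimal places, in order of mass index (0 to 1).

Step 0: x=[6.0000 8.0000] v=[-1.0000 0.0000]
Step 1: x=[4.0000 8.7500] v=[-4.0000 1.5000]
Step 2: x=[1.8750 9.5625] v=[-4.2500 1.6250]
Step 3: x=[1.0938 9.7032] v=[-1.5625 0.2813]
Step 4: x=[2.1173 8.9415] v=[2.0469 -1.5234]

Answer: 2.1173 8.9415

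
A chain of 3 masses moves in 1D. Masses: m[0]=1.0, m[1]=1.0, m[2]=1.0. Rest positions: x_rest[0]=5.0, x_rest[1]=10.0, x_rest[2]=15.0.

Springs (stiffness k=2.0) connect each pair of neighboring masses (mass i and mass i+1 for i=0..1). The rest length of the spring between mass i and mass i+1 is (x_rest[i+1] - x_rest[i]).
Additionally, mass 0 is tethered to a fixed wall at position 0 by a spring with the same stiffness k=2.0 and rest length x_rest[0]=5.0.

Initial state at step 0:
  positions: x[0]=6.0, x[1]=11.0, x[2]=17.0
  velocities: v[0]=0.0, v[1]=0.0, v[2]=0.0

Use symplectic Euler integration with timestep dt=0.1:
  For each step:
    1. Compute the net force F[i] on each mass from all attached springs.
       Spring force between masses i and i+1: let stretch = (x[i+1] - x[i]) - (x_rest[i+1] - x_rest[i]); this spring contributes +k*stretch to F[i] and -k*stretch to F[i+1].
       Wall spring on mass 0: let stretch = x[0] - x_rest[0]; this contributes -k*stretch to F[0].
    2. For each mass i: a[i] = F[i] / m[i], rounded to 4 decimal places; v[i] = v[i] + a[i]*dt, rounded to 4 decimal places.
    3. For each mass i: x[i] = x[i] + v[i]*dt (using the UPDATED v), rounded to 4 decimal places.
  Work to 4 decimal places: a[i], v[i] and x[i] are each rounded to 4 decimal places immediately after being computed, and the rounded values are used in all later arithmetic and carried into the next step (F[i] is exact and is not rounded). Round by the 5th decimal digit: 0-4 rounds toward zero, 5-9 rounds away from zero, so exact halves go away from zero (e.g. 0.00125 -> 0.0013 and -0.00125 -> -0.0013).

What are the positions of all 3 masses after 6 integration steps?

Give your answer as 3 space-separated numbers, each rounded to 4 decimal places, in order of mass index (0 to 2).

Step 0: x=[6.0000 11.0000 17.0000] v=[0.0000 0.0000 0.0000]
Step 1: x=[5.9800 11.0200 16.9800] v=[-0.2000 0.2000 -0.2000]
Step 2: x=[5.9412 11.0584 16.9408] v=[-0.3880 0.3840 -0.3920]
Step 3: x=[5.8859 11.1121 16.8840] v=[-0.5528 0.5370 -0.5685]
Step 4: x=[5.8174 11.1767 16.8117] v=[-0.6847 0.6461 -0.7229]
Step 5: x=[5.7398 11.2468 16.7267] v=[-0.7763 0.7012 -0.8499]
Step 6: x=[5.6575 11.3164 16.6321] v=[-0.8229 0.6958 -0.9459]

Answer: 5.6575 11.3164 16.6321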